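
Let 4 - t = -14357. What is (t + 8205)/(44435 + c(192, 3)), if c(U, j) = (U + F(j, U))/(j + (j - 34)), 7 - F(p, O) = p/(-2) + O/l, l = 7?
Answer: 8845872/17416097 ≈ 0.50791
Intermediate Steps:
t = 14361 (t = 4 - 1*(-14357) = 4 + 14357 = 14361)
F(p, O) = 7 + p/2 - O/7 (F(p, O) = 7 - (p/(-2) + O/7) = 7 - (p*(-½) + O*(⅐)) = 7 - (-p/2 + O/7) = 7 + (p/2 - O/7) = 7 + p/2 - O/7)
c(U, j) = (7 + j/2 + 6*U/7)/(-34 + 2*j) (c(U, j) = (U + (7 + j/2 - U/7))/(j + (j - 34)) = (7 + j/2 + 6*U/7)/(j + (-34 + j)) = (7 + j/2 + 6*U/7)/(-34 + 2*j))
(t + 8205)/(44435 + c(192, 3)) = (14361 + 8205)/(44435 + (98 + 7*3 + 12*192)/(28*(-17 + 3))) = 22566/(44435 + (1/28)*(98 + 21 + 2304)/(-14)) = 22566/(44435 + (1/28)*(-1/14)*2423) = 22566/(44435 - 2423/392) = 22566/(17416097/392) = 22566*(392/17416097) = 8845872/17416097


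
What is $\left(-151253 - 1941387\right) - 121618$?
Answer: $-2214258$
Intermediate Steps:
$\left(-151253 - 1941387\right) - 121618 = -2092640 - 121618 = -2214258$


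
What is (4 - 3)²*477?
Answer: 477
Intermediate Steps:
(4 - 3)²*477 = 1²*477 = 1*477 = 477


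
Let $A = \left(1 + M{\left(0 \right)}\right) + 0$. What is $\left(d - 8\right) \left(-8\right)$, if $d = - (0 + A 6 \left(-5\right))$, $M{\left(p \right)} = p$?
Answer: $-176$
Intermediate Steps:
$A = 1$ ($A = \left(1 + 0\right) + 0 = 1 + 0 = 1$)
$d = 30$ ($d = - (0 + 1 \cdot 6 \left(-5\right)) = - (0 + 1 \left(-30\right)) = - (0 - 30) = \left(-1\right) \left(-30\right) = 30$)
$\left(d - 8\right) \left(-8\right) = \left(30 - 8\right) \left(-8\right) = 22 \left(-8\right) = -176$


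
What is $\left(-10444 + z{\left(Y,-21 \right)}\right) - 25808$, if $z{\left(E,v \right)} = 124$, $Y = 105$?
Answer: $-36128$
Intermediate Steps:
$\left(-10444 + z{\left(Y,-21 \right)}\right) - 25808 = \left(-10444 + 124\right) - 25808 = -10320 - 25808 = -36128$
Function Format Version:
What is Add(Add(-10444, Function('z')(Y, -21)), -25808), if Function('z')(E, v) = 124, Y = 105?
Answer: -36128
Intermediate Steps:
Add(Add(-10444, Function('z')(Y, -21)), -25808) = Add(Add(-10444, 124), -25808) = Add(-10320, -25808) = -36128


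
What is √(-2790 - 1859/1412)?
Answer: I*√1391292667/706 ≈ 52.833*I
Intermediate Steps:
√(-2790 - 1859/1412) = √(-3941339/1412) = I*√1391292667/706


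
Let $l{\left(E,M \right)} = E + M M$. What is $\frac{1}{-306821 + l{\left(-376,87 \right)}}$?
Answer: $- \frac{1}{299628} \approx -3.3375 \cdot 10^{-6}$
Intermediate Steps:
$l{\left(E,M \right)} = E + M^{2}$
$\frac{1}{-306821 + l{\left(-376,87 \right)}} = \frac{1}{-306821 - \left(376 - 87^{2}\right)} = \frac{1}{-306821 + \left(-376 + 7569\right)} = \frac{1}{-306821 + 7193} = \frac{1}{-299628} = - \frac{1}{299628}$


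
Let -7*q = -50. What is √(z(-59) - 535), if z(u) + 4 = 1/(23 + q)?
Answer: I*√23995342/211 ≈ 23.216*I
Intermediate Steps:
q = 50/7 (q = -⅐*(-50) = 50/7 ≈ 7.1429)
z(u) = -837/211 (z(u) = -4 + 1/(23 + 50/7) = -4 + 1/(211/7) = -4 + 7/211 = -837/211)
√(z(-59) - 535) = √(-837/211 - 535) = √(-113722/211) = I*√23995342/211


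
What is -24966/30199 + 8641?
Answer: 260924593/30199 ≈ 8640.2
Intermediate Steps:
-24966/30199 + 8641 = 260924593/30199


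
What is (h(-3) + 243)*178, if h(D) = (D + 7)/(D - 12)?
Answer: 648098/15 ≈ 43207.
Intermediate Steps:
h(D) = (7 + D)/(-12 + D)
(h(-3) + 243)*178 = ((7 - 3)/(-12 - 3) + 243)*178 = (4/(-15) + 243)*178 = (-1/15*4 + 243)*178 = (-4/15 + 243)*178 = (3641/15)*178 = 648098/15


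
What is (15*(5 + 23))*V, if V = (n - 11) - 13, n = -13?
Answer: -15540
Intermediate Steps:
V = -37 (V = (-13 - 11) - 13 = -24 - 13 = -37)
(15*(5 + 23))*V = (15*(5 + 23))*(-37) = (15*28)*(-37) = 420*(-37) = -15540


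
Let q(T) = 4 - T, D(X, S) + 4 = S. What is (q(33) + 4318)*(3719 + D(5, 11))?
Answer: 15980814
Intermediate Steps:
D(X, S) = -4 + S
(q(33) + 4318)*(3719 + D(5, 11)) = ((4 - 1*33) + 4318)*(3719 + (-4 + 11)) = ((4 - 33) + 4318)*(3719 + 7) = (-29 + 4318)*3726 = 4289*3726 = 15980814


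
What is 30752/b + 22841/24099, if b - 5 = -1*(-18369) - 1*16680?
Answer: 389892551/20411853 ≈ 19.101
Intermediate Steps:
b = 1694 (b = 5 + (-1*(-18369) - 1*16680) = 5 + (18369 - 16680) = 5 + 1689 = 1694)
30752/b + 22841/24099 = 30752/1694 + 22841/24099 = 30752*(1/1694) + 22841*(1/24099) = 15376/847 + 22841/24099 = 389892551/20411853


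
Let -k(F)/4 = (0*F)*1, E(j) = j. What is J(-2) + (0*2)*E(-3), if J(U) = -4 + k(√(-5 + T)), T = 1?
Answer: -4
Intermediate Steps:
k(F) = 0 (k(F) = -4*0*F = -0 = -4*0 = 0)
J(U) = -4 (J(U) = -4 + 0 = -4)
J(-2) + (0*2)*E(-3) = -4 + (0*2)*(-3) = -4 + 0*(-3) = -4 + 0 = -4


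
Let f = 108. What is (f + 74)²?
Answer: 33124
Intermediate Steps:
(f + 74)² = (108 + 74)² = 182² = 33124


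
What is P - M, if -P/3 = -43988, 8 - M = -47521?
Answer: 84435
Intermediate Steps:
M = 47529 (M = 8 - 1*(-47521) = 8 + 47521 = 47529)
P = 131964 (P = -3*(-43988) = 131964)
P - M = 131964 - 1*47529 = 131964 - 47529 = 84435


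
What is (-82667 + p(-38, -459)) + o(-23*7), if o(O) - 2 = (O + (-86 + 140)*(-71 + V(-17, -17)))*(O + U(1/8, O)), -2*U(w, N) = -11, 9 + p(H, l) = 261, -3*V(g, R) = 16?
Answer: 1167187/2 ≈ 5.8359e+5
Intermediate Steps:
V(g, R) = -16/3 (V(g, R) = -1/3*16 = -16/3)
p(H, l) = 252 (p(H, l) = -9 + 261 = 252)
U(w, N) = 11/2 (U(w, N) = -1/2*(-11) = 11/2)
o(O) = 2 + (-4122 + O)*(11/2 + O) (o(O) = 2 + (O + (-86 + 140)*(-71 - 16/3))*(O + 11/2) = 2 + (O + 54*(-229/3))*(11/2 + O) = 2 + (O - 4122)*(11/2 + O) = 2 + (-4122 + O)*(11/2 + O))
(-82667 + p(-38, -459)) + o(-23*7) = (-82667 + 252) + (-22669 + (-23*7)**2 - (-189359)*7/2) = -82415 + (-22669 + (-161)**2 - 8233/2*(-161)) = -82415 + (-22669 + 25921 + 1325513/2) = -82415 + 1332017/2 = 1167187/2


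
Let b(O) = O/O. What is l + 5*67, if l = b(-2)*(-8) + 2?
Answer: 329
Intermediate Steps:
b(O) = 1
l = -6 (l = 1*(-8) + 2 = -8 + 2 = -6)
l + 5*67 = -6 + 5*67 = -6 + 335 = 329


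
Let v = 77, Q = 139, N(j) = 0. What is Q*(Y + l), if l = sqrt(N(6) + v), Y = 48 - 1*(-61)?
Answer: 15151 + 139*sqrt(77) ≈ 16371.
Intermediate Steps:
Y = 109 (Y = 48 + 61 = 109)
l = sqrt(77) (l = sqrt(0 + 77) = sqrt(77) ≈ 8.7750)
Q*(Y + l) = 139*(109 + sqrt(77)) = 15151 + 139*sqrt(77)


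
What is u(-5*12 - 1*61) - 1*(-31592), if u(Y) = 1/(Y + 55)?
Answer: 2085071/66 ≈ 31592.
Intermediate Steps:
u(Y) = 1/(55 + Y)
u(-5*12 - 1*61) - 1*(-31592) = 1/(55 + (-5*12 - 1*61)) - 1*(-31592) = 1/(55 + (-60 - 61)) + 31592 = 1/(55 - 121) + 31592 = 1/(-66) + 31592 = -1/66 + 31592 = 2085071/66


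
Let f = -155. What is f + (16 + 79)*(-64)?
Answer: -6235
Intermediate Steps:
f + (16 + 79)*(-64) = -155 + (16 + 79)*(-64) = -155 + 95*(-64) = -155 - 6080 = -6235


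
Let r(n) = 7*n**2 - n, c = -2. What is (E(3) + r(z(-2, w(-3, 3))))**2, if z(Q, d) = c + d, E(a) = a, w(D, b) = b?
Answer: 81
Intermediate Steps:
z(Q, d) = -2 + d
r(n) = -n + 7*n**2
(E(3) + r(z(-2, w(-3, 3))))**2 = (3 + (-2 + 3)*(-1 + 7*(-2 + 3)))**2 = (3 + 1*(-1 + 7*1))**2 = (3 + 1*(-1 + 7))**2 = (3 + 1*6)**2 = (3 + 6)**2 = 9**2 = 81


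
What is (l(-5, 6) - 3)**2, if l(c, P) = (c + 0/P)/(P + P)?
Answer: 1681/144 ≈ 11.674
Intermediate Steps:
l(c, P) = c/(2*P) (l(c, P) = (c + 0)/((2*P)) = c*(1/(2*P)) = c/(2*P))
(l(-5, 6) - 3)**2 = ((1/2)*(-5)/6 - 3)**2 = ((1/2)*(-5)*(1/6) - 3)**2 = (-5/12 - 3)**2 = (-41/12)**2 = 1681/144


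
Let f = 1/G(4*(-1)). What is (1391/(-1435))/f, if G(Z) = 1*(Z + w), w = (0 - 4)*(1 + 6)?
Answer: 44512/1435 ≈ 31.019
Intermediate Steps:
w = -28 (w = -4*7 = -28)
G(Z) = -28 + Z (G(Z) = 1*(Z - 28) = 1*(-28 + Z) = -28 + Z)
f = -1/32 (f = 1/(-28 + 4*(-1)) = 1/(-28 - 4) = 1/(-32) = -1/32 ≈ -0.031250)
(1391/(-1435))/f = (1391/(-1435))/(-1/32) = (1391*(-1/1435))*(-32) = -1391/1435*(-32) = 44512/1435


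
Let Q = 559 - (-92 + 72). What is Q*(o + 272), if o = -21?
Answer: 145329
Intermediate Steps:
Q = 579 (Q = 559 - 1*(-20) = 559 + 20 = 579)
Q*(o + 272) = 579*(-21 + 272) = 579*251 = 145329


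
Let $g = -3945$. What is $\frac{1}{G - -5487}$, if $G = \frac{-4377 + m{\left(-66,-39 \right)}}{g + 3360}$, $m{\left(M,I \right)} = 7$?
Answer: $\frac{117}{642853} \approx 0.000182$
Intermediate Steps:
$G = \frac{874}{117}$ ($G = \frac{-4377 + 7}{-3945 + 3360} = - \frac{4370}{-585} = \left(-4370\right) \left(- \frac{1}{585}\right) = \frac{874}{117} \approx 7.4701$)
$\frac{1}{G - -5487} = \frac{1}{\frac{874}{117} - -5487} = \frac{1}{\frac{874}{117} + 5487} = \frac{1}{\frac{642853}{117}} = \frac{117}{642853}$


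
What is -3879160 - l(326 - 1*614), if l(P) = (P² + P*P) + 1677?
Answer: -4046725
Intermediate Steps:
l(P) = 1677 + 2*P² (l(P) = (P² + P²) + 1677 = 2*P² + 1677 = 1677 + 2*P²)
-3879160 - l(326 - 1*614) = -3879160 - (1677 + 2*(326 - 1*614)²) = -3879160 - (1677 + 2*(326 - 614)²) = -3879160 - (1677 + 2*(-288)²) = -3879160 - (1677 + 2*82944) = -3879160 - (1677 + 165888) = -3879160 - 1*167565 = -3879160 - 167565 = -4046725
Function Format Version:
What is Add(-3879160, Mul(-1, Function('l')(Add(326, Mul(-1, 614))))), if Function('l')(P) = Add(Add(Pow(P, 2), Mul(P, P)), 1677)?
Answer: -4046725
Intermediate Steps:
Function('l')(P) = Add(1677, Mul(2, Pow(P, 2))) (Function('l')(P) = Add(Add(Pow(P, 2), Pow(P, 2)), 1677) = Add(Mul(2, Pow(P, 2)), 1677) = Add(1677, Mul(2, Pow(P, 2))))
Add(-3879160, Mul(-1, Function('l')(Add(326, Mul(-1, 614))))) = Add(-3879160, Mul(-1, Add(1677, Mul(2, Pow(Add(326, Mul(-1, 614)), 2))))) = Add(-3879160, Mul(-1, Add(1677, Mul(2, Pow(Add(326, -614), 2))))) = Add(-3879160, Mul(-1, Add(1677, Mul(2, Pow(-288, 2))))) = Add(-3879160, Mul(-1, Add(1677, Mul(2, 82944)))) = Add(-3879160, Mul(-1, Add(1677, 165888))) = Add(-3879160, Mul(-1, 167565)) = Add(-3879160, -167565) = -4046725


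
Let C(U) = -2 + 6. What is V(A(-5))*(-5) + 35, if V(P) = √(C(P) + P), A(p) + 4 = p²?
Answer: 10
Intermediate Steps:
C(U) = 4
A(p) = -4 + p²
V(P) = √(4 + P)
V(A(-5))*(-5) + 35 = √(4 + (-4 + (-5)²))*(-5) + 35 = √(4 + (-4 + 25))*(-5) + 35 = √(4 + 21)*(-5) + 35 = √25*(-5) + 35 = 5*(-5) + 35 = -25 + 35 = 10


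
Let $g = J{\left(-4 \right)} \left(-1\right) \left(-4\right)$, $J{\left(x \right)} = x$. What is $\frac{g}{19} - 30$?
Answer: $- \frac{586}{19} \approx -30.842$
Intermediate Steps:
$g = -16$ ($g = \left(-4\right) \left(-1\right) \left(-4\right) = 4 \left(-4\right) = -16$)
$\frac{g}{19} - 30 = - \frac{16}{19} - 30 = - \frac{586}{19}$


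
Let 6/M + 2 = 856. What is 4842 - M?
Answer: 2067531/427 ≈ 4842.0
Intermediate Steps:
M = 3/427 (M = 6/(-2 + 856) = 6/854 = 6*(1/854) = 3/427 ≈ 0.0070258)
4842 - M = 4842 - 1*3/427 = 4842 - 3/427 = 2067531/427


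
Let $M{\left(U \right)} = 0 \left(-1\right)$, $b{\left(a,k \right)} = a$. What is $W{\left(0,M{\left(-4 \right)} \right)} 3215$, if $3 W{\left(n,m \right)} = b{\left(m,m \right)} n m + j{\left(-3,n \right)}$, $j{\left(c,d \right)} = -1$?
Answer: $- \frac{3215}{3} \approx -1071.7$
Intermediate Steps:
$M{\left(U \right)} = 0$
$W{\left(n,m \right)} = - \frac{1}{3} + \frac{n m^{2}}{3}$ ($W{\left(n,m \right)} = \frac{m n m - 1}{3} = \frac{n m^{2} - 1}{3} = \frac{-1 + n m^{2}}{3} = - \frac{1}{3} + \frac{n m^{2}}{3}$)
$W{\left(0,M{\left(-4 \right)} \right)} 3215 = \left(- \frac{1}{3} + \frac{1}{3} \cdot 0 \cdot 0^{2}\right) 3215 = \left(- \frac{1}{3} + \frac{1}{3} \cdot 0 \cdot 0\right) 3215 = \left(- \frac{1}{3} + 0\right) 3215 = \left(- \frac{1}{3}\right) 3215 = - \frac{3215}{3}$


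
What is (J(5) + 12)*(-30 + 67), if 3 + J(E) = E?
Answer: 518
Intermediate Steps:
J(E) = -3 + E
(J(5) + 12)*(-30 + 67) = ((-3 + 5) + 12)*(-30 + 67) = (2 + 12)*37 = 14*37 = 518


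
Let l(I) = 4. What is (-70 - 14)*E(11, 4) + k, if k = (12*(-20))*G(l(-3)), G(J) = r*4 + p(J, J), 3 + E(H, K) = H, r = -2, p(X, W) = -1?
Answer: 1488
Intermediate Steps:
E(H, K) = -3 + H
G(J) = -9 (G(J) = -2*4 - 1 = -8 - 1 = -9)
k = 2160 (k = (12*(-20))*(-9) = -240*(-9) = 2160)
(-70 - 14)*E(11, 4) + k = (-70 - 14)*(-3 + 11) + 2160 = -84*8 + 2160 = -672 + 2160 = 1488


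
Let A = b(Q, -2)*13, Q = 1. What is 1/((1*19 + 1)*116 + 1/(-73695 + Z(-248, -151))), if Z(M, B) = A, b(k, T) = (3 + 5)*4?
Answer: 73279/170007279 ≈ 0.00043103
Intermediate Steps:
b(k, T) = 32 (b(k, T) = 8*4 = 32)
A = 416 (A = 32*13 = 416)
Z(M, B) = 416
1/((1*19 + 1)*116 + 1/(-73695 + Z(-248, -151))) = 1/((1*19 + 1)*116 + 1/(-73695 + 416)) = 1/((19 + 1)*116 + 1/(-73279)) = 1/(20*116 - 1/73279) = 1/(2320 - 1/73279) = 1/(170007279/73279) = 73279/170007279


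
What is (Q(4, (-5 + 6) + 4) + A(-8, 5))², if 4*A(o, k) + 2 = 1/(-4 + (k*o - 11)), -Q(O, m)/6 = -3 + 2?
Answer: 1461681/48400 ≈ 30.200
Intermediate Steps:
Q(O, m) = 6 (Q(O, m) = -6*(-3 + 2) = -6*(-1) = 6)
A(o, k) = -½ + 1/(4*(-15 + k*o)) (A(o, k) = -½ + 1/(4*(-4 + (k*o - 11))) = -½ + 1/(4*(-4 + (-11 + k*o))) = -½ + 1/(4*(-15 + k*o)))
(Q(4, (-5 + 6) + 4) + A(-8, 5))² = (6 + (31 - 2*5*(-8))/(4*(-15 + 5*(-8))))² = (6 + (31 + 80)/(4*(-15 - 40)))² = (6 + (¼)*111/(-55))² = (6 + (¼)*(-1/55)*111)² = (6 - 111/220)² = (1209/220)² = 1461681/48400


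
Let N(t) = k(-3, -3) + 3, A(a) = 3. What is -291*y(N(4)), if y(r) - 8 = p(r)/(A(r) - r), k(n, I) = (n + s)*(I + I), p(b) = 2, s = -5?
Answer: -18527/8 ≈ -2315.9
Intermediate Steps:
k(n, I) = 2*I*(-5 + n) (k(n, I) = (n - 5)*(I + I) = (-5 + n)*(2*I) = 2*I*(-5 + n))
N(t) = 51 (N(t) = 2*(-3)*(-5 - 3) + 3 = 2*(-3)*(-8) + 3 = 48 + 3 = 51)
y(r) = 8 + 2/(3 - r)
-291*y(N(4)) = -582*(-13 + 4*51)/(-3 + 51) = -582*(-13 + 204)/48 = -582*191/48 = -291*191/24 = -18527/8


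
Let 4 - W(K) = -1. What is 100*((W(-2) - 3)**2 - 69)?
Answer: -6500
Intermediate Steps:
W(K) = 5 (W(K) = 4 - 1*(-1) = 4 + 1 = 5)
100*((W(-2) - 3)**2 - 69) = 100*((5 - 3)**2 - 69) = 100*(2**2 - 69) = 100*(4 - 69) = 100*(-65) = -6500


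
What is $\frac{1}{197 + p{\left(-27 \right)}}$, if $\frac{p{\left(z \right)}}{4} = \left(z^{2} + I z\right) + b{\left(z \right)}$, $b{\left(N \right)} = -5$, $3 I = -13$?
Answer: $\frac{1}{3561} \approx 0.00028082$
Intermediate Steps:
$I = - \frac{13}{3}$ ($I = \frac{1}{3} \left(-13\right) = - \frac{13}{3} \approx -4.3333$)
$p{\left(z \right)} = -20 + 4 z^{2} - \frac{52 z}{3}$ ($p{\left(z \right)} = 4 \left(\left(z^{2} - \frac{13 z}{3}\right) - 5\right) = 4 \left(-5 + z^{2} - \frac{13 z}{3}\right) = -20 + 4 z^{2} - \frac{52 z}{3}$)
$\frac{1}{197 + p{\left(-27 \right)}} = \frac{1}{197 - \left(-448 - 2916\right)} = \frac{1}{197 + \left(-20 + 4 \cdot 729 + 468\right)} = \frac{1}{197 + \left(-20 + 2916 + 468\right)} = \frac{1}{197 + 3364} = \frac{1}{3561}$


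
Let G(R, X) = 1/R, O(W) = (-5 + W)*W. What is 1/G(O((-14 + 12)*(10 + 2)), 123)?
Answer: 696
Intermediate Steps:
O(W) = W*(-5 + W)
1/G(O((-14 + 12)*(10 + 2)), 123) = 1/(1/(((-14 + 12)*(10 + 2))*(-5 + (-14 + 12)*(10 + 2)))) = 1/(1/((-2*12)*(-5 - 2*12))) = 1/(1/(-24*(-5 - 24))) = 1/(1/(-24*(-29))) = 1/(1/696) = 696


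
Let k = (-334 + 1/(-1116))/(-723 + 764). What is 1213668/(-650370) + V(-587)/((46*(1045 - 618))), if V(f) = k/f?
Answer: -25970732830433/13916978865720 ≈ -1.8661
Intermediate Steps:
k = -372745/45756 (k = (-334 - 1/1116)/41 = -372745/1116*1/41 = -372745/45756 ≈ -8.1464)
V(f) = -372745/(45756*f)
1213668/(-650370) + V(-587)/((46*(1045 - 618))) = 1213668/(-650370) + (-372745/45756/(-587))/((46*(1045 - 618))) = 1213668*(-1/650370) + (-372745/45756*(-1/587))/((46*427)) = -202278/108395 + (635/45756)/19642 = -202278/108395 + (635/45756)*(1/19642) = -202278/108395 + 635/898739352 = -25970732830433/13916978865720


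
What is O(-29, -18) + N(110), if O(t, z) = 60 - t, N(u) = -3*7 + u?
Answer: 178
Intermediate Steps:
N(u) = -21 + u
O(-29, -18) + N(110) = (60 - 1*(-29)) + (-21 + 110) = (60 + 29) + 89 = 89 + 89 = 178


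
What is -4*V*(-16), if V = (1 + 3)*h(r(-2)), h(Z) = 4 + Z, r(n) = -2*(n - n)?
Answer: 1024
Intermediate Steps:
r(n) = 0 (r(n) = -2*0 = 0)
V = 16 (V = (1 + 3)*(4 + 0) = 4*4 = 16)
-4*V*(-16) = -4*16*(-16) = -64*(-16) = 1024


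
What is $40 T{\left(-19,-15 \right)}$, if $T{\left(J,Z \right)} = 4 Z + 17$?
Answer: $-1720$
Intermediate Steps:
$T{\left(J,Z \right)} = 17 + 4 Z$
$40 T{\left(-19,-15 \right)} = 40 \left(17 + 4 \left(-15\right)\right) = 40 \left(17 - 60\right) = 40 \left(-43\right) = -1720$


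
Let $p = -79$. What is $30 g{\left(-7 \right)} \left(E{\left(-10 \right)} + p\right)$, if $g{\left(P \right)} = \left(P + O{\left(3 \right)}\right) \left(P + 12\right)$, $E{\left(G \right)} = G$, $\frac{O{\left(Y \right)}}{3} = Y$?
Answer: $-26700$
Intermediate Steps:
$O{\left(Y \right)} = 3 Y$
$g{\left(P \right)} = \left(9 + P\right) \left(12 + P\right)$ ($g{\left(P \right)} = \left(P + 3 \cdot 3\right) \left(P + 12\right) = \left(P + 9\right) \left(12 + P\right) = \left(9 + P\right) \left(12 + P\right)$)
$30 g{\left(-7 \right)} \left(E{\left(-10 \right)} + p\right) = 30 \left(108 + \left(-7\right)^{2} + 21 \left(-7\right)\right) \left(-10 - 79\right) = 30 \left(108 + 49 - 147\right) \left(-89\right) = 30 \cdot 10 \left(-89\right) = 300 \left(-89\right) = -26700$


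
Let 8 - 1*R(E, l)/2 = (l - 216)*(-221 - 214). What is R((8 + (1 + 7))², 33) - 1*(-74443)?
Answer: -84751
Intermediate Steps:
R(E, l) = -187904 + 870*l (R(E, l) = 16 - 2*(l - 216)*(-221 - 214) = 16 - 2*(-216 + l)*(-435) = 16 - 2*(93960 - 435*l) = 16 + (-187920 + 870*l) = -187904 + 870*l)
R((8 + (1 + 7))², 33) - 1*(-74443) = (-187904 + 870*33) - 1*(-74443) = (-187904 + 28710) + 74443 = -159194 + 74443 = -84751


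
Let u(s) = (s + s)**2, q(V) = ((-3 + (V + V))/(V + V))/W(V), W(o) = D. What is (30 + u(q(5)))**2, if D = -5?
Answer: 353402401/390625 ≈ 904.71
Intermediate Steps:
W(o) = -5
q(V) = -(-3 + 2*V)/(10*V) (q(V) = ((-3 + (V + V))/(V + V))/(-5) = ((-3 + 2*V)/((2*V)))*(-1/5) = ((-3 + 2*V)*(1/(2*V)))*(-1/5) = ((-3 + 2*V)/(2*V))*(-1/5) = -(-3 + 2*V)/(10*V))
u(s) = 4*s**2 (u(s) = (2*s)**2 = 4*s**2)
(30 + u(q(5)))**2 = (30 + 4*((1/10)*(3 - 2*5)/5)**2)**2 = (30 + 4*((1/10)*(1/5)*(3 - 10))**2)**2 = (30 + 4*((1/10)*(1/5)*(-7))**2)**2 = (30 + 4*(-7/50)**2)**2 = (30 + 4*(49/2500))**2 = (30 + 49/625)**2 = (18799/625)**2 = 353402401/390625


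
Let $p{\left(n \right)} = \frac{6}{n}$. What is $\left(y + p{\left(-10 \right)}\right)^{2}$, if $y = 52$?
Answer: $\frac{66049}{25} \approx 2642.0$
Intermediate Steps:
$\left(y + p{\left(-10 \right)}\right)^{2} = \left(52 + \frac{6}{-10}\right)^{2} = \left(52 + 6 \left(- \frac{1}{10}\right)\right)^{2} = \left(52 - \frac{3}{5}\right)^{2} = \left(\frac{257}{5}\right)^{2} = \frac{66049}{25}$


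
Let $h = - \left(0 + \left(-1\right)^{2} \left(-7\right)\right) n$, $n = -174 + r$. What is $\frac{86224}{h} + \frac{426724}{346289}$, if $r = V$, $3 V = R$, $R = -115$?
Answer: $- \frac{87672505892}{1544102651} \approx -56.779$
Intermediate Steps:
$V = - \frac{115}{3}$ ($V = \frac{1}{3} \left(-115\right) = - \frac{115}{3} \approx -38.333$)
$r = - \frac{115}{3} \approx -38.333$
$n = - \frac{637}{3}$ ($n = -174 - \frac{115}{3} = - \frac{637}{3} \approx -212.33$)
$h = - \frac{4459}{3}$ ($h = - \frac{\left(0 + \left(-1\right)^{2} \left(-7\right)\right) \left(-637\right)}{3} = - \frac{\left(0 + 1 \left(-7\right)\right) \left(-637\right)}{3} = - \frac{\left(0 - 7\right) \left(-637\right)}{3} = - \frac{\left(-7\right) \left(-637\right)}{3} = \left(-1\right) \frac{4459}{3} = - \frac{4459}{3} \approx -1486.3$)
$\frac{86224}{h} + \frac{426724}{346289} = \frac{86224}{- \frac{4459}{3}} + \frac{426724}{346289} = 86224 \left(- \frac{3}{4459}\right) + 426724 \cdot \frac{1}{346289} = - \frac{258672}{4459} + \frac{426724}{346289} = - \frac{87672505892}{1544102651}$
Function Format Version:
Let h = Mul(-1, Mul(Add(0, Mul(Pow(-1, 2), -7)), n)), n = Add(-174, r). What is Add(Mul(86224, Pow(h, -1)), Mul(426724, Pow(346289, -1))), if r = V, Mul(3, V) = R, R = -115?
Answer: Rational(-87672505892, 1544102651) ≈ -56.779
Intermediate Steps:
V = Rational(-115, 3) (V = Mul(Rational(1, 3), -115) = Rational(-115, 3) ≈ -38.333)
r = Rational(-115, 3) ≈ -38.333
n = Rational(-637, 3) (n = Add(-174, Rational(-115, 3)) = Rational(-637, 3) ≈ -212.33)
h = Rational(-4459, 3) (h = Mul(-1, Mul(Add(0, Mul(Pow(-1, 2), -7)), Rational(-637, 3))) = Mul(-1, Mul(Add(0, Mul(1, -7)), Rational(-637, 3))) = Mul(-1, Mul(Add(0, -7), Rational(-637, 3))) = Mul(-1, Mul(-7, Rational(-637, 3))) = Mul(-1, Rational(4459, 3)) = Rational(-4459, 3) ≈ -1486.3)
Add(Mul(86224, Pow(h, -1)), Mul(426724, Pow(346289, -1))) = Add(Mul(86224, Pow(Rational(-4459, 3), -1)), Mul(426724, Pow(346289, -1))) = Add(Mul(86224, Rational(-3, 4459)), Mul(426724, Rational(1, 346289))) = Add(Rational(-258672, 4459), Rational(426724, 346289)) = Rational(-87672505892, 1544102651)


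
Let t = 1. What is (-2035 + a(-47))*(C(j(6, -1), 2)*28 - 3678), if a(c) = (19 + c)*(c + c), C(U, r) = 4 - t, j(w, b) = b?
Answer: -2145618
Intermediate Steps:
C(U, r) = 3 (C(U, r) = 4 - 1*1 = 4 - 1 = 3)
a(c) = 2*c*(19 + c) (a(c) = (19 + c)*(2*c) = 2*c*(19 + c))
(-2035 + a(-47))*(C(j(6, -1), 2)*28 - 3678) = (-2035 + 2*(-47)*(19 - 47))*(3*28 - 3678) = (-2035 + 2*(-47)*(-28))*(84 - 3678) = (-2035 + 2632)*(-3594) = 597*(-3594) = -2145618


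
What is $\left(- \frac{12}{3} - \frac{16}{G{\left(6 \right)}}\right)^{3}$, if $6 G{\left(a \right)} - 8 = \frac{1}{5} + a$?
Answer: $- \frac{445943744}{357911} \approx -1246.0$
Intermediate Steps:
$G{\left(a \right)} = \frac{41}{30} + \frac{a}{6}$ ($G{\left(a \right)} = \frac{4}{3} + \frac{\frac{1}{5} + a}{6} = \frac{4}{3} + \left(\frac{1}{30} + \frac{a}{6}\right) = \frac{41}{30} + \frac{a}{6}$)
$\left(- \frac{12}{3} - \frac{16}{G{\left(6 \right)}}\right)^{3} = \left(- \frac{12}{3} - \frac{16}{\frac{41}{30} + \frac{1}{6} \cdot 6}\right)^{3} = \left(\left(-12\right) \frac{1}{3} - \frac{16}{\frac{41}{30} + 1}\right)^{3} = \left(-4 - \frac{16}{\frac{71}{30}}\right)^{3} = \left(-4 - \frac{480}{71}\right)^{3} = \left(- \frac{764}{71}\right)^{3} = - \frac{445943744}{357911}$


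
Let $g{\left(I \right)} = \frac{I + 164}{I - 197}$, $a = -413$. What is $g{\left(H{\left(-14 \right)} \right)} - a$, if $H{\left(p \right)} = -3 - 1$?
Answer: $\frac{82853}{201} \approx 412.2$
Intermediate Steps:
$H{\left(p \right)} = -4$
$g{\left(I \right)} = \frac{164 + I}{-197 + I}$
$g{\left(H{\left(-14 \right)} \right)} - a = \frac{164 - 4}{-197 - 4} - -413 = \frac{1}{-201} \cdot 160 + 413 = \left(- \frac{1}{201}\right) 160 + 413 = - \frac{160}{201} + 413 = \frac{82853}{201}$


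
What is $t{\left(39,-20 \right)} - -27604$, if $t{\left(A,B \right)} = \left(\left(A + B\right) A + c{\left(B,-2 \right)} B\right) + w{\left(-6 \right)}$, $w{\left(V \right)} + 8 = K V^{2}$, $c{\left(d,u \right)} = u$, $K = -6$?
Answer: $28161$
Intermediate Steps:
$w{\left(V \right)} = -8 - 6 V^{2}$
$t{\left(A,B \right)} = -224 - 2 B + A \left(A + B\right)$ ($t{\left(A,B \right)} = \left(\left(A + B\right) A - 2 B\right) - \left(8 + 6 \left(-6\right)^{2}\right) = \left(A \left(A + B\right) - 2 B\right) - 224 = \left(- 2 B + A \left(A + B\right)\right) - 224 = -224 - 2 B + A \left(A + B\right)$)
$t{\left(39,-20 \right)} - -27604 = \left(-224 + 39^{2} - -40 + 39 \left(-20\right)\right) - -27604 = \left(-224 + 1521 + 40 - 780\right) + 27604 = 557 + 27604 = 28161$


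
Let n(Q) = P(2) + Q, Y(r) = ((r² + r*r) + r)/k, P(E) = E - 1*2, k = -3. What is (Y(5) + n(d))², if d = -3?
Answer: 4096/9 ≈ 455.11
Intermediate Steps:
P(E) = -2 + E (P(E) = E - 2 = -2 + E)
Y(r) = -2*r²/3 - r/3 (Y(r) = ((r² + r*r) + r)/(-3) = ((r² + r²) + r)*(-⅓) = (2*r² + r)*(-⅓) = (r + 2*r²)*(-⅓) = -2*r²/3 - r/3)
n(Q) = Q (n(Q) = (-2 + 2) + Q = 0 + Q = Q)
(Y(5) + n(d))² = (-⅓*5*(1 + 2*5) - 3)² = (-⅓*5*(1 + 10) - 3)² = (-⅓*5*11 - 3)² = (-55/3 - 3)² = (-64/3)² = 4096/9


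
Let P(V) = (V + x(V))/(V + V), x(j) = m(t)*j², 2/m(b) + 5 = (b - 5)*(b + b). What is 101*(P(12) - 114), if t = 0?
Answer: -117059/10 ≈ -11706.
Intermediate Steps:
m(b) = 2/(-5 + 2*b*(-5 + b)) (m(b) = 2/(-5 + (b - 5)*(b + b)) = 2/(-5 + (-5 + b)*(2*b)) = 2/(-5 + 2*b*(-5 + b)))
x(j) = -2*j²/5 (x(j) = (2/(-5 - 10*0 + 2*0²))*j² = (2/(-5 + 0 + 2*0))*j² = (2/(-5 + 0 + 0))*j² = (2/(-5))*j² = (2*(-⅕))*j² = -2*j²/5)
P(V) = (V - 2*V²/5)/(2*V) (P(V) = (V - 2*V²/5)/(V + V) = (V - 2*V²/5)/((2*V)) = (V - 2*V²/5)*(1/(2*V)) = (V - 2*V²/5)/(2*V))
101*(P(12) - 114) = 101*((½ - ⅕*12) - 114) = 101*((½ - 12/5) - 114) = 101*(-19/10 - 114) = 101*(-1159/10) = -117059/10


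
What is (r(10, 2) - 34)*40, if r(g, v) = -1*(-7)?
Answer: -1080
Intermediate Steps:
r(g, v) = 7
(r(10, 2) - 34)*40 = (7 - 34)*40 = -27*40 = -1080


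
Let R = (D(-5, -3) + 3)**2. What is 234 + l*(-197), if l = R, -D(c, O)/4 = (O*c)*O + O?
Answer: -7490691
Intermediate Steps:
D(c, O) = -4*O - 4*c*O**2 (D(c, O) = -4*((O*c)*O + O) = -4*(c*O**2 + O) = -4*(O + c*O**2) = -4*O - 4*c*O**2)
R = 38025 (R = (-4*(-3)*(1 - 3*(-5)) + 3)**2 = (-4*(-3)*(1 + 15) + 3)**2 = (-4*(-3)*16 + 3)**2 = (192 + 3)**2 = 195**2 = 38025)
l = 38025
234 + l*(-197) = 234 + 38025*(-197) = 234 - 7490925 = -7490691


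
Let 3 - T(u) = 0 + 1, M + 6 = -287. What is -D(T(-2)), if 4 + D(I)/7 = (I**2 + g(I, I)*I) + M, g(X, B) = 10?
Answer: 1911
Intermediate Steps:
M = -293 (M = -6 - 287 = -293)
T(u) = 2 (T(u) = 3 - (0 + 1) = 3 - 1*1 = 3 - 1 = 2)
D(I) = -2079 + 7*I**2 + 70*I (D(I) = -28 + 7*((I**2 + 10*I) - 293) = -28 + 7*(-293 + I**2 + 10*I) = -28 + (-2051 + 7*I**2 + 70*I) = -2079 + 7*I**2 + 70*I)
-D(T(-2)) = -(-2079 + 7*2**2 + 70*2) = -(-2079 + 7*4 + 140) = -(-2079 + 28 + 140) = -1*(-1911) = 1911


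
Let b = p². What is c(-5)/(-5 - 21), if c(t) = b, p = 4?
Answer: -8/13 ≈ -0.61539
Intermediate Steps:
b = 16 (b = 4² = 16)
c(t) = 16
c(-5)/(-5 - 21) = 16/(-5 - 21) = 16/(-26) = -1/26*16 = -8/13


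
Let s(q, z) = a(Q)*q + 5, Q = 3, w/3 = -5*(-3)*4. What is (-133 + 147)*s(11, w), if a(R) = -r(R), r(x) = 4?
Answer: -546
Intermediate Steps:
w = 180 (w = 3*(-5*(-3)*4) = 3*(15*4) = 3*60 = 180)
a(R) = -4 (a(R) = -1*4 = -4)
s(q, z) = 5 - 4*q (s(q, z) = -4*q + 5 = 5 - 4*q)
(-133 + 147)*s(11, w) = (-133 + 147)*(5 - 4*11) = 14*(5 - 44) = 14*(-39) = -546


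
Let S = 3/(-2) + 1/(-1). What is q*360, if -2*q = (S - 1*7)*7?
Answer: 11970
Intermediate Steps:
S = -5/2 (S = 3*(-½) + 1*(-1) = -3/2 - 1 = -5/2 ≈ -2.5000)
q = 133/4 (q = -(-5/2 - 1*7)*7/2 = -(-5/2 - 7)*7/2 = -(-19)*7/4 = -½*(-133/2) = 133/4 ≈ 33.250)
q*360 = (133/4)*360 = 11970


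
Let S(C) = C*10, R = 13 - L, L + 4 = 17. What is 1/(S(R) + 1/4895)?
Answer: 4895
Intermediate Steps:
L = 13 (L = -4 + 17 = 13)
R = 0 (R = 13 - 1*13 = 13 - 13 = 0)
S(C) = 10*C
1/(S(R) + 1/4895) = 1/(10*0 + 1/4895) = 1/(0 + 1/4895) = 1/(1/4895) = 4895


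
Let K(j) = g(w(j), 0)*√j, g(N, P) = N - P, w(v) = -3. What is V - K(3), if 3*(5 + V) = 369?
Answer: 118 + 3*√3 ≈ 123.20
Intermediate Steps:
V = 118 (V = -5 + (⅓)*369 = -5 + 123 = 118)
K(j) = -3*√j (K(j) = (-3 - 1*0)*√j = (-3 + 0)*√j = -3*√j)
V - K(3) = 118 - (-3)*√3 = 118 + 3*√3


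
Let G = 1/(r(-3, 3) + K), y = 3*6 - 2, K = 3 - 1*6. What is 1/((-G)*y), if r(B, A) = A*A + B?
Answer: -3/16 ≈ -0.18750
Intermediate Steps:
r(B, A) = B + A² (r(B, A) = A² + B = B + A²)
K = -3 (K = 3 - 6 = -3)
y = 16 (y = 18 - 2 = 16)
G = ⅓ (G = 1/((-3 + 3²) - 3) = 1/((-3 + 9) - 3) = 1/(6 - 3) = 1/3 = ⅓ ≈ 0.33333)
1/((-G)*y) = 1/(-1*⅓*16) = 1/(-⅓*16) = 1/(-16/3) = -3/16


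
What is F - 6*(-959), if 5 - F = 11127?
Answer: -5368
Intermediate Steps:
F = -11122 (F = 5 - 1*11127 = 5 - 11127 = -11122)
F - 6*(-959) = -11122 - 6*(-959) = -11122 - 1*(-5754) = -11122 + 5754 = -5368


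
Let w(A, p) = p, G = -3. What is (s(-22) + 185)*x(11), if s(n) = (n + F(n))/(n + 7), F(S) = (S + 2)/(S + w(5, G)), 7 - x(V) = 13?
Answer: -27962/25 ≈ -1118.5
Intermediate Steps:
x(V) = -6 (x(V) = 7 - 1*13 = 7 - 13 = -6)
F(S) = (2 + S)/(-3 + S) (F(S) = (S + 2)/(S - 3) = (2 + S)/(-3 + S))
s(n) = (n + (2 + n)/(-3 + n))/(7 + n) (s(n) = (n + (2 + n)/(-3 + n))/(n + 7) = (n + (2 + n)/(-3 + n))/(7 + n))
(s(-22) + 185)*x(11) = ((2 - 22 - 22*(-3 - 22))/((-3 - 22)*(7 - 22)) + 185)*(-6) = ((2 - 22 - 22*(-25))/(-25*(-15)) + 185)*(-6) = (-1/25*(-1/15)*(2 - 22 + 550) + 185)*(-6) = (-1/25*(-1/15)*530 + 185)*(-6) = (106/75 + 185)*(-6) = (13981/75)*(-6) = -27962/25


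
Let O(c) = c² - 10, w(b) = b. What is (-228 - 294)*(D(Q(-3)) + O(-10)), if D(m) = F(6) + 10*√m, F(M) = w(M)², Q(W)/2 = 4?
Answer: -65772 - 10440*√2 ≈ -80536.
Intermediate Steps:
O(c) = -10 + c²
Q(W) = 8 (Q(W) = 2*4 = 8)
F(M) = M²
D(m) = 36 + 10*√m (D(m) = 6² + 10*√m = 36 + 10*√m)
(-228 - 294)*(D(Q(-3)) + O(-10)) = (-228 - 294)*((36 + 10*√8) + (-10 + (-10)²)) = -522*((36 + 10*(2*√2)) + (-10 + 100)) = -522*((36 + 20*√2) + 90) = -522*(126 + 20*√2) = -65772 - 10440*√2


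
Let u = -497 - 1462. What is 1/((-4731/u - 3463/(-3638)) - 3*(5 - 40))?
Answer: 2375614/257437935 ≈ 0.0092279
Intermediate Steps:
u = -1959
1/((-4731/u - 3463/(-3638)) - 3*(5 - 40)) = 1/((-4731/(-1959) - 3463/(-3638)) - 3*(5 - 40)) = 1/((-4731*(-1/1959) - 3463*(-1/3638)) - 3*(-35)) = 1/((1577/653 + 3463/3638) + 105) = 1/(7998465/2375614 + 105) = 1/(257437935/2375614) = 2375614/257437935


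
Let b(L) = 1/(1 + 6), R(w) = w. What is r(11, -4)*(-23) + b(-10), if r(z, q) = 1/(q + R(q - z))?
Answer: 180/133 ≈ 1.3534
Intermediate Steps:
r(z, q) = 1/(-z + 2*q) (r(z, q) = 1/(q + (q - z)) = 1/(-z + 2*q))
b(L) = 1/7
r(11, -4)*(-23) + b(-10) = -23/(-1*11 + 2*(-4)) + 1/7 = -23/(-11 - 8) + 1/7 = -23/(-19) + 1/7 = -1/19*(-23) + 1/7 = 23/19 + 1/7 = 180/133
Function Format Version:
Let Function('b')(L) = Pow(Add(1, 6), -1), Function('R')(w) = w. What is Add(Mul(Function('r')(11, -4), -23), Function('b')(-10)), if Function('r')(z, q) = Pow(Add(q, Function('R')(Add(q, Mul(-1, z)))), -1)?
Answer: Rational(180, 133) ≈ 1.3534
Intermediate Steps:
Function('r')(z, q) = Pow(Add(Mul(-1, z), Mul(2, q)), -1) (Function('r')(z, q) = Pow(Add(q, Add(q, Mul(-1, z))), -1) = Pow(Add(Mul(-1, z), Mul(2, q)), -1))
Function('b')(L) = Rational(1, 7) (Function('b')(L) = Pow(7, -1) = Rational(1, 7))
Add(Mul(Function('r')(11, -4), -23), Function('b')(-10)) = Add(Mul(Pow(Add(Mul(-1, 11), Mul(2, -4)), -1), -23), Rational(1, 7)) = Add(Mul(Pow(Add(-11, -8), -1), -23), Rational(1, 7)) = Add(Mul(Pow(-19, -1), -23), Rational(1, 7)) = Add(Mul(Rational(-1, 19), -23), Rational(1, 7)) = Add(Rational(23, 19), Rational(1, 7)) = Rational(180, 133)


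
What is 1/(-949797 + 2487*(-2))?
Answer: -1/954771 ≈ -1.0474e-6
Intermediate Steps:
1/(-949797 + 2487*(-2)) = 1/(-949797 - 4974) = 1/(-954771) = -1/954771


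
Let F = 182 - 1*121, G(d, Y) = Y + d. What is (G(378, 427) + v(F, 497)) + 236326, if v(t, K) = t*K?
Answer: 267448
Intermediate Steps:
F = 61 (F = 182 - 121 = 61)
v(t, K) = K*t
(G(378, 427) + v(F, 497)) + 236326 = ((427 + 378) + 497*61) + 236326 = (805 + 30317) + 236326 = 31122 + 236326 = 267448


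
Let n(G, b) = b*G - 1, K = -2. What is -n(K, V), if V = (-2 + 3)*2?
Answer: 5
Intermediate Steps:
V = 2 (V = 1*2 = 2)
n(G, b) = -1 + G*b (n(G, b) = G*b - 1 = -1 + G*b)
-n(K, V) = -(-1 - 2*2) = -(-1 - 4) = -1*(-5) = 5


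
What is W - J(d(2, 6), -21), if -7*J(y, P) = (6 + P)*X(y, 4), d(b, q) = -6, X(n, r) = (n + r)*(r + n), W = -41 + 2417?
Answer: 16572/7 ≈ 2367.4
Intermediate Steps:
W = 2376
X(n, r) = (n + r)² (X(n, r) = (n + r)*(n + r) = (n + r)²)
J(y, P) = -(4 + y)²*(6 + P)/7 (J(y, P) = -(6 + P)*(y + 4)²/7 = -(6 + P)*(4 + y)²/7 = -(4 + y)²*(6 + P)/7)
W - J(d(2, 6), -21) = 2376 - (4 - 6)²*(-6 - 1*(-21))/7 = 2376 - (-2)²*(-6 + 21)/7 = 2376 - 4*15/7 = 2376 - 1*60/7 = 2376 - 60/7 = 16572/7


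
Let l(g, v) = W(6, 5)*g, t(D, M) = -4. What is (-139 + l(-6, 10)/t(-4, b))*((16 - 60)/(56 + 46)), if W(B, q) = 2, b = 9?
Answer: 176/3 ≈ 58.667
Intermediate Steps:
l(g, v) = 2*g
(-139 + l(-6, 10)/t(-4, b))*((16 - 60)/(56 + 46)) = (-139 + (2*(-6))/(-4))*((16 - 60)/(56 + 46)) = (-139 - 12*(-¼))*(-44/102) = (-139 + 3)*(-44*1/102) = -136*(-22/51) = 176/3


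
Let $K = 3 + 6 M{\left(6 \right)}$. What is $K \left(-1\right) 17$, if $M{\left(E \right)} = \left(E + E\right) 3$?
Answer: $-3723$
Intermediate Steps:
$M{\left(E \right)} = 6 E$ ($M{\left(E \right)} = 2 E 3 = 6 E$)
$K = 219$ ($K = 3 + 6 \cdot 6 \cdot 6 = 3 + 6 \cdot 36 = 3 + 216 = 219$)
$K \left(-1\right) 17 = 219 \left(-1\right) 17 = \left(-219\right) 17 = -3723$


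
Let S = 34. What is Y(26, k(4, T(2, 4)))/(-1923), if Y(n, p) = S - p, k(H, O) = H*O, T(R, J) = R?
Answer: -26/1923 ≈ -0.013521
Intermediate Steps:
Y(n, p) = 34 - p
Y(26, k(4, T(2, 4)))/(-1923) = (34 - 4*2)/(-1923) = (34 - 1*8)*(-1/1923) = (34 - 8)*(-1/1923) = 26*(-1/1923) = -26/1923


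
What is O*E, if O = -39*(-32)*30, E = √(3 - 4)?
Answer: 37440*I ≈ 37440.0*I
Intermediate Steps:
E = I (E = √(-1) = I ≈ 1.0*I)
O = 37440 (O = 1248*30 = 37440)
O*E = 37440*I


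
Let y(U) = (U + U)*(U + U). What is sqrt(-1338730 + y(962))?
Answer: sqrt(2363046) ≈ 1537.2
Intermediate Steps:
y(U) = 4*U**2 (y(U) = (2*U)*(2*U) = 4*U**2)
sqrt(-1338730 + y(962)) = sqrt(-1338730 + 4*962**2) = sqrt(-1338730 + 4*925444) = sqrt(-1338730 + 3701776) = sqrt(2363046)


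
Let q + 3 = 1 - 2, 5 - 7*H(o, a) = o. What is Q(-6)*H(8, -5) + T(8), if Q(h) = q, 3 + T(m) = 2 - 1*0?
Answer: 5/7 ≈ 0.71429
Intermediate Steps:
H(o, a) = 5/7 - o/7
T(m) = -1 (T(m) = -3 + (2 - 1*0) = -3 + (2 + 0) = -3 + 2 = -1)
q = -4 (q = -3 + (1 - 2) = -3 - 1 = -4)
Q(h) = -4
Q(-6)*H(8, -5) + T(8) = -4*(5/7 - ⅐*8) - 1 = -4*(5/7 - 8/7) - 1 = -4*(-3/7) - 1 = 12/7 - 1 = 5/7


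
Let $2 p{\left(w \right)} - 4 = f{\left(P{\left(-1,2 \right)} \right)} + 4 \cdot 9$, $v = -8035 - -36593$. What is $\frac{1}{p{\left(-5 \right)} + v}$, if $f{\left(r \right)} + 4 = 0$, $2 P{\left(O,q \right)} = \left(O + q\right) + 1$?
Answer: $\frac{1}{28576} \approx 3.4994 \cdot 10^{-5}$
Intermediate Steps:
$P{\left(O,q \right)} = \frac{1}{2} + \frac{O}{2} + \frac{q}{2}$ ($P{\left(O,q \right)} = \frac{\left(O + q\right) + 1}{2} = \frac{1 + O + q}{2} = \frac{1}{2} + \frac{O}{2} + \frac{q}{2}$)
$v = 28558$ ($v = -8035 + 36593 = 28558$)
$f{\left(r \right)} = -4$ ($f{\left(r \right)} = -4 + 0 = -4$)
$p{\left(w \right)} = 18$ ($p{\left(w \right)} = 2 + \frac{-4 + 4 \cdot 9}{2} = 2 + \frac{-4 + 36}{2} = 2 + \frac{1}{2} \cdot 32 = 2 + 16 = 18$)
$\frac{1}{p{\left(-5 \right)} + v} = \frac{1}{18 + 28558} = \frac{1}{28576}$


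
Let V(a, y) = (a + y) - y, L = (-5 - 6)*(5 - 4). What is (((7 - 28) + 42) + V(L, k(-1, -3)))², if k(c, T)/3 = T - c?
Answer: 100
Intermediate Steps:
k(c, T) = -3*c + 3*T (k(c, T) = 3*(T - c) = -3*c + 3*T)
L = -11 (L = -11*1 = -11)
V(a, y) = a
(((7 - 28) + 42) + V(L, k(-1, -3)))² = (((7 - 28) + 42) - 11)² = ((-21 + 42) - 11)² = (21 - 11)² = 10² = 100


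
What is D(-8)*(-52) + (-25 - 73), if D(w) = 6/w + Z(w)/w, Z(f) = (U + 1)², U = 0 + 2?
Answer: -½ ≈ -0.50000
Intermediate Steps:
U = 2
Z(f) = 9 (Z(f) = (2 + 1)² = 3² = 9)
D(w) = 15/w (D(w) = 6/w + 9/w = 15/w)
D(-8)*(-52) + (-25 - 73) = (15/(-8))*(-52) + (-25 - 73) = (15*(-⅛))*(-52) - 98 = -15/8*(-52) - 98 = 195/2 - 98 = -½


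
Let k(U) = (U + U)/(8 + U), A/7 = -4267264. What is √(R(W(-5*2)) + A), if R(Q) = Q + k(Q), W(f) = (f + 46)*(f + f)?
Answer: 2*I*√59153168527/89 ≈ 5465.5*I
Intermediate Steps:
W(f) = 2*f*(46 + f) (W(f) = (46 + f)*(2*f) = 2*f*(46 + f))
A = -29870848 (A = 7*(-4267264) = -29870848)
k(U) = 2*U/(8 + U) (k(U) = (2*U)/(8 + U) = 2*U/(8 + U))
R(Q) = Q + 2*Q/(8 + Q)
√(R(W(-5*2)) + A) = √((2*(-5*2)*(46 - 5*2))*(10 + 2*(-5*2)*(46 - 5*2))/(8 + 2*(-5*2)*(46 - 5*2)) - 29870848) = √((2*(-10)*(46 - 10))*(10 + 2*(-10)*(46 - 10))/(8 + 2*(-10)*(46 - 10)) - 29870848) = √((2*(-10)*36)*(10 + 2*(-10)*36)/(8 + 2*(-10)*36) - 29870848) = √(-720*(10 - 720)/(8 - 720) - 29870848) = √(-720*(-710)/(-712) - 29870848) = √(-720*(-1/712)*(-710) - 29870848) = √(-63900/89 - 29870848) = √(-2658569372/89) = 2*I*√59153168527/89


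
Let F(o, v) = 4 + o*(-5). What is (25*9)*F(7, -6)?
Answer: -6975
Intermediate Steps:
F(o, v) = 4 - 5*o
(25*9)*F(7, -6) = (25*9)*(4 - 5*7) = 225*(4 - 35) = 225*(-31) = -6975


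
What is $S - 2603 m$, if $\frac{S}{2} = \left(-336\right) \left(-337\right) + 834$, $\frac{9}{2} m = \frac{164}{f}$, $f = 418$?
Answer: $\frac{22562600}{99} \approx 2.2791 \cdot 10^{5}$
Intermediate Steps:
$m = \frac{164}{1881}$ ($m = \frac{2 \cdot \frac{164}{418}}{9} = \frac{2 \cdot 164 \cdot \frac{1}{418}}{9} = \frac{2}{9} \cdot \frac{82}{209} = \frac{164}{1881} \approx 0.087188$)
$S = 228132$ ($S = 2 \left(\left(-336\right) \left(-337\right) + 834\right) = 2 \left(113232 + 834\right) = 2 \cdot 114066 = 228132$)
$S - 2603 m = 228132 - \frac{22468}{99} = \frac{22562600}{99}$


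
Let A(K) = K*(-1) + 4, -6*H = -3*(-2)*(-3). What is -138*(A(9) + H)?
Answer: 276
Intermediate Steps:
H = 3 (H = -(-3*(-2))*(-3)/6 = -(-3) = -⅙*(-18) = 3)
A(K) = 4 - K (A(K) = -K + 4 = 4 - K)
-138*(A(9) + H) = -138*((4 - 1*9) + 3) = -138*((4 - 9) + 3) = -138*(-5 + 3) = -138*(-2) = 276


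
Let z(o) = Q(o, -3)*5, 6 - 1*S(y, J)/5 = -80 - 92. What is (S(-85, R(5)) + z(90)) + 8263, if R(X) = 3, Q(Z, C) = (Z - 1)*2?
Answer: 10043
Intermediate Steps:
Q(Z, C) = -2 + 2*Z (Q(Z, C) = (-1 + Z)*2 = -2 + 2*Z)
S(y, J) = 890 (S(y, J) = 30 - 5*(-80 - 92) = 30 - 5*(-172) = 30 + 860 = 890)
z(o) = -10 + 10*o (z(o) = (-2 + 2*o)*5 = -10 + 10*o)
(S(-85, R(5)) + z(90)) + 8263 = (890 + (-10 + 10*90)) + 8263 = (890 + (-10 + 900)) + 8263 = (890 + 890) + 8263 = 1780 + 8263 = 10043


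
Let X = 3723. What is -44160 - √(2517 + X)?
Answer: -44160 - 4*√390 ≈ -44239.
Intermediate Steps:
-44160 - √(2517 + X) = -44160 - √(2517 + 3723) = -44160 - √6240 = -44160 - 4*√390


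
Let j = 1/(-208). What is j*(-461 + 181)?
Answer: 35/26 ≈ 1.3462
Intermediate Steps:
j = -1/208 ≈ -0.0048077
j*(-461 + 181) = -(-461 + 181)/208 = -1/208*(-280) = 35/26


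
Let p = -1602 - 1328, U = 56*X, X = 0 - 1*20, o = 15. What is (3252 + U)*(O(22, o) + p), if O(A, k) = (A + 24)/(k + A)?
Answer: -231032048/37 ≈ -6.2441e+6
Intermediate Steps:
X = -20 (X = 0 - 20 = -20)
O(A, k) = (24 + A)/(A + k)
U = -1120 (U = 56*(-20) = -1120)
p = -2930
(3252 + U)*(O(22, o) + p) = (3252 - 1120)*((24 + 22)/(22 + 15) - 2930) = 2132*(46/37 - 2930) = 2132*(-108364/37) = -231032048/37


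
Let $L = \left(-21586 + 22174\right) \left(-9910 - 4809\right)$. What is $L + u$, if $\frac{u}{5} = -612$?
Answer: $-8657832$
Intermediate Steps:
$u = -3060$ ($u = 5 \left(-612\right) = -3060$)
$L = -8654772$ ($L = 588 \left(-14719\right) = -8654772$)
$L + u = -8654772 - 3060 = -8657832$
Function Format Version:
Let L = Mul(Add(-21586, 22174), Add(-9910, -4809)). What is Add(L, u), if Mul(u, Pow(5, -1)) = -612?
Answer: -8657832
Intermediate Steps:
u = -3060 (u = Mul(5, -612) = -3060)
L = -8654772 (L = Mul(588, -14719) = -8654772)
Add(L, u) = Add(-8654772, -3060) = -8657832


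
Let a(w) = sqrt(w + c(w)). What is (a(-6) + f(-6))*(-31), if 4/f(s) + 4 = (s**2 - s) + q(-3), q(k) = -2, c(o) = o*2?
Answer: -31/9 - 93*I*sqrt(2) ≈ -3.4444 - 131.52*I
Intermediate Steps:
c(o) = 2*o
f(s) = 4/(-6 + s**2 - s) (f(s) = 4/(-4 + ((s**2 - s) - 2)) = 4/(-4 + (-2 + s**2 - s)) = 4/(-6 + s**2 - s))
a(w) = sqrt(3)*sqrt(w) (a(w) = sqrt(w + 2*w) = sqrt(3*w) = sqrt(3)*sqrt(w))
(a(-6) + f(-6))*(-31) = (sqrt(3)*sqrt(-6) + 4/(-6 + (-6)**2 - 1*(-6)))*(-31) = (sqrt(3)*(I*sqrt(6)) + 4/(-6 + 36 + 6))*(-31) = (3*I*sqrt(2) + 4/36)*(-31) = (3*I*sqrt(2) + 4*(1/36))*(-31) = (3*I*sqrt(2) + 1/9)*(-31) = (1/9 + 3*I*sqrt(2))*(-31) = -31/9 - 93*I*sqrt(2)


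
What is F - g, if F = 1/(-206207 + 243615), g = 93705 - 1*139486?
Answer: 1712575649/37408 ≈ 45781.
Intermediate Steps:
g = -45781 (g = 93705 - 139486 = -45781)
F = 1/37408 ≈ 2.6732e-5
F - g = 1/37408 - 1*(-45781) = 1/37408 + 45781 = 1712575649/37408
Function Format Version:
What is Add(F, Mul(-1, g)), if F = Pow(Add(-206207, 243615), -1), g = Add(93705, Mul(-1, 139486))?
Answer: Rational(1712575649, 37408) ≈ 45781.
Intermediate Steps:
g = -45781 (g = Add(93705, -139486) = -45781)
F = Rational(1, 37408) (F = Pow(37408, -1) = Rational(1, 37408) ≈ 2.6732e-5)
Add(F, Mul(-1, g)) = Add(Rational(1, 37408), Mul(-1, -45781)) = Add(Rational(1, 37408), 45781) = Rational(1712575649, 37408)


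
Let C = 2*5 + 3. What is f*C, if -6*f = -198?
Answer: 429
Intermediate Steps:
f = 33 (f = -⅙*(-198) = 33)
C = 13 (C = 10 + 3 = 13)
f*C = 33*13 = 429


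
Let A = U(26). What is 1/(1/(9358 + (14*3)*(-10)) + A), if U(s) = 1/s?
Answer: 58097/2241 ≈ 25.925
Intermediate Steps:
A = 1/26 ≈ 0.038462
1/(1/(9358 + (14*3)*(-10)) + A) = 1/(1/(9358 + (14*3)*(-10)) + 1/26) = 1/(1/(9358 + 42*(-10)) + 1/26) = 1/(1/(9358 - 420) + 1/26) = 1/(1/8938 + 1/26) = 1/(2241/58097) = 58097/2241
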